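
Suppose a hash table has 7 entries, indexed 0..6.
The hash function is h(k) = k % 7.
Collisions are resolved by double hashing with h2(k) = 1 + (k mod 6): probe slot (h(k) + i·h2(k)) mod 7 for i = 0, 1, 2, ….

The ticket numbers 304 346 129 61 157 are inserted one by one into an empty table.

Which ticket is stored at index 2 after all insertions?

304: h=3 => slot 3
346: h=3, h2=5, probe 3,1 => slot 1
129: h=3, h2=4, probe 3,0 => slot 0
61: h=5 => slot 5
157: h=3, h2=2, probe 3,5,0,2 => slot 2
Table: [129, 346, 157, 304, -, 61, -]

157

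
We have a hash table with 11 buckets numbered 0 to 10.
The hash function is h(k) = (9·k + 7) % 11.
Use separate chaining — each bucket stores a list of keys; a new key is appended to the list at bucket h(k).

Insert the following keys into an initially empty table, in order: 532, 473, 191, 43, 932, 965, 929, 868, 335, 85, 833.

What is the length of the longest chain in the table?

Insert 532: h=10, bucket 10 empty → new chain.
Insert 473: h=7, bucket 7 empty → new chain.
Insert 191: h=10, bucket 10 nonempty → append to chain.
Insert 43: h=9, bucket 9 empty → new chain.
Insert 932: h=2, bucket 2 empty → new chain.
Insert 965: h=2, bucket 2 nonempty → append to chain.
Insert 929: h=8, bucket 8 empty → new chain.
Insert 868: h=9, bucket 9 nonempty → append to chain.
Insert 335: h=8, bucket 8 nonempty → append to chain.
Insert 85: h=2, bucket 2 nonempty → append to chain.
Insert 833: h=2, bucket 2 nonempty → append to chain.
Final buckets:
0: -
1: -
2: 932 -> 965 -> 85 -> 833
3: -
4: -
5: -
6: -
7: 473
8: 929 -> 335
9: 43 -> 868
10: 532 -> 191

4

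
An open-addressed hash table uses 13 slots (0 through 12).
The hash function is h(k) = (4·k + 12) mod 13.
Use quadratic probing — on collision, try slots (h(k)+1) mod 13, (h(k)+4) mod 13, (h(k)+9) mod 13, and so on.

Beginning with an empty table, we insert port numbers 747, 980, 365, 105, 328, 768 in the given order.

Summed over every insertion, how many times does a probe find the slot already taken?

3

747: h=10 => slot 10
980: h=6 => slot 6
365: h=3 => slot 3
105: h=3, probe 3,4 => slot 4
328: h=11 => slot 11
768: h=3, probe 3,4,7 => slot 7
Table: [_, _, _, 365, 105, _, 980, 768, _, _, 747, 328, _]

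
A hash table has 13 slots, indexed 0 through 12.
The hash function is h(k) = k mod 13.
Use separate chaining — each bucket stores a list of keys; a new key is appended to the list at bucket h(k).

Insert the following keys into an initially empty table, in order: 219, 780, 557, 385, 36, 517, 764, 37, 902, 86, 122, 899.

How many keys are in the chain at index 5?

219 → bucket 11
780 → bucket 0
557 → bucket 11 (collision)
385 → bucket 8
36 → bucket 10
517 → bucket 10 (collision)
764 → bucket 10 (collision)
37 → bucket 11 (collision)
902 → bucket 5
86 → bucket 8 (collision)
122 → bucket 5 (collision)
899 → bucket 2
Final buckets:
0: 780
1: .
2: 899
3: .
4: .
5: 902 -> 122
6: .
7: .
8: 385 -> 86
9: .
10: 36 -> 517 -> 764
11: 219 -> 557 -> 37
12: .

2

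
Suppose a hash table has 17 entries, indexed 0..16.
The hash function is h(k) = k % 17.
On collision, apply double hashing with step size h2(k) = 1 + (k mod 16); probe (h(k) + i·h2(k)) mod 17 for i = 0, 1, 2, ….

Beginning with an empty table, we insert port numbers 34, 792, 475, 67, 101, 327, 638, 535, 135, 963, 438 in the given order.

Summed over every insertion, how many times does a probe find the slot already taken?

3

Insert 34: h=0, slot 0 empty => index 0.
Insert 792: h=10, slot 10 empty => index 10.
Insert 475: h=16, slot 16 empty => index 16.
Insert 67: h=16, h2=4, slot 16 occupied => index 3.
Insert 101: h=16, h2=6, slot 16 occupied => index 5.
Insert 327: h=4, slot 4 empty => index 4.
Insert 638: h=9, slot 9 empty => index 9.
Insert 535: h=8, slot 8 empty => index 8.
Insert 135: h=16, h2=8, slot 16 occupied => index 7.
Insert 963: h=11, slot 11 empty => index 11.
Insert 438: h=13, slot 13 empty => index 13.
Table: [34, —, —, 67, 327, 101, —, 135, 535, 638, 792, 963, —, 438, —, —, 475]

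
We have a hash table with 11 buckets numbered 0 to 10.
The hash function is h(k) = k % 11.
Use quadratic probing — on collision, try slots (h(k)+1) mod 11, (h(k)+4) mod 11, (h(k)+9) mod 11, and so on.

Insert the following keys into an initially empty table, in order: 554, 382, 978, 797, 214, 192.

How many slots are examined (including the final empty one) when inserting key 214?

2

554: h=4 => slot 4
382: h=8 => slot 8
978: h=10 => slot 10
797: h=5 => slot 5
214: h=5, probe 5,6 => slot 6
192: h=5, probe 5,6,9 => slot 9
Table: [., ., ., ., 554, 797, 214, ., 382, 192, 978]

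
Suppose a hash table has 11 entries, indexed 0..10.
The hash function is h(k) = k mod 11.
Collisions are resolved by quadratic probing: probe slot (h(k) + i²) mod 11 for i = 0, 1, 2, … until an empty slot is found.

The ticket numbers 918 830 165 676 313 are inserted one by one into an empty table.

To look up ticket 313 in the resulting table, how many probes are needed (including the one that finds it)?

4

918: h=5 → slot 5
830: h=5, probe 5,6 → slot 6
165: h=0 → slot 0
676: h=5, probe 5,6,9 → slot 9
313: h=5, probe 5,6,9,3 → slot 3
Table: [165, —, —, 313, —, 918, 830, —, —, 676, —]
Lookup 313: h=5, probe 5,6,9,3 → found at 3.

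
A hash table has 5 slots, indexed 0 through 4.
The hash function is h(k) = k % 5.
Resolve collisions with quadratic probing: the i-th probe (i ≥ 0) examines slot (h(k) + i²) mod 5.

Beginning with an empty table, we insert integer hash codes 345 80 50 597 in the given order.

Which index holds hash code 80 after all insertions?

345: h=0 -> slot 0
80: h=0, probe 0,1 -> slot 1
50: h=0, probe 0,1,4 -> slot 4
597: h=2 -> slot 2
Table: [345, 80, 597, ∅, 50]

1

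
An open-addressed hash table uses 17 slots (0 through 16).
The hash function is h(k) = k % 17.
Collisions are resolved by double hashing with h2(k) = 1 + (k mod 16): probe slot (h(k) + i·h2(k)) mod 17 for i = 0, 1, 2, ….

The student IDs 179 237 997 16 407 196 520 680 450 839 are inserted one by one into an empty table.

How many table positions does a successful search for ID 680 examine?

179 hashes to 9; slot 9 is free → place at 9.
237 hashes to 16; slot 16 is free → place at 16.
997 hashes to 11; slot 11 is free → place at 11.
16 hashes to 16, h2=1; 16 taken → place at 0.
407 hashes to 16, h2=8; 16 taken → place at 7.
196 hashes to 9, h2=5; 9 taken → place at 14.
520 hashes to 10; slot 10 is free → place at 10.
680 hashes to 0, h2=9; 0,9 taken → place at 1.
450 hashes to 8; slot 8 is free → place at 8.
839 hashes to 6; slot 6 is free → place at 6.
Table: [16, 680, ∅, ∅, ∅, ∅, 839, 407, 450, 179, 520, 997, ∅, ∅, 196, ∅, 237]
Lookup 680: h=0, h2=9, probe 0,9,1 → found at 1.

3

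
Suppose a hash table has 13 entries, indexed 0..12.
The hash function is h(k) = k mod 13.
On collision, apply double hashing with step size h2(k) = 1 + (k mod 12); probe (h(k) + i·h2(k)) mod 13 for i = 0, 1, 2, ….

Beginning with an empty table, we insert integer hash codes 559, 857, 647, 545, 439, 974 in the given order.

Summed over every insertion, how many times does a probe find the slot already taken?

5

Insert 559: h=0, slot 0 empty → index 0.
Insert 857: h=12, slot 12 empty → index 12.
Insert 647: h=10, slot 10 empty → index 10.
Insert 545: h=12, h2=6, slot 12 occupied → index 5.
Insert 439: h=10, h2=8, slots 10,5,0 occupied → index 8.
Insert 974: h=12, h2=3, slot 12 occupied → index 2.
Table: [559, ., 974, ., ., 545, ., ., 439, ., 647, ., 857]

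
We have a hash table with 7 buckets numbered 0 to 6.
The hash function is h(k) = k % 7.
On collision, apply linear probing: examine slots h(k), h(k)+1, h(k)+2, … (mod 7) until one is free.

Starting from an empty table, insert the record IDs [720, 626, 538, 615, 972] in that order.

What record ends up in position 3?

626

Insert 720: h=6, slot 6 empty -> index 6.
Insert 626: h=3, slot 3 empty -> index 3.
Insert 538: h=6, slot 6 occupied -> index 0.
Insert 615: h=6, slots 6,0 occupied -> index 1.
Insert 972: h=6, slots 6,0,1 occupied -> index 2.
Table: [538, 615, 972, 626, ., ., 720]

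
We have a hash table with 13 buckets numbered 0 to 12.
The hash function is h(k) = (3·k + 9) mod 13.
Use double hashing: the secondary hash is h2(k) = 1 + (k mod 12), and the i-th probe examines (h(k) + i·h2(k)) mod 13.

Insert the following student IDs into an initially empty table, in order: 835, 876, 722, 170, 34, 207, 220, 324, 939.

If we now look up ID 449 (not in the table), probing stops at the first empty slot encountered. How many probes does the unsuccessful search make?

835 hashes to 5; slot 5 is free -> place at 5.
876 hashes to 11; slot 11 is free -> place at 11.
722 hashes to 4; slot 4 is free -> place at 4.
170 hashes to 12; slot 12 is free -> place at 12.
34 hashes to 7; slot 7 is free -> place at 7.
207 hashes to 6; slot 6 is free -> place at 6.
220 hashes to 6, h2=5; 6,11 taken -> place at 3.
324 hashes to 6, h2=1; 6,7 taken -> place at 8.
939 hashes to 5, h2=4; 5 taken -> place at 9.
Table: [_, _, _, 220, 722, 835, 207, 34, 324, 939, _, 876, 170]
Lookup 449: h=4, h2=6, probe 4,10 → slot 10 empty, not found.

2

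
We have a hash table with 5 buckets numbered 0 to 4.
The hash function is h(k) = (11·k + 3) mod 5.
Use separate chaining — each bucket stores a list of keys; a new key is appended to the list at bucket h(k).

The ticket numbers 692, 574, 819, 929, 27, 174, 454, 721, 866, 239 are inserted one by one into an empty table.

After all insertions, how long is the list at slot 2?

Insert 692: h=0, bucket 0 empty -> new chain.
Insert 574: h=2, bucket 2 empty -> new chain.
Insert 819: h=2, bucket 2 nonempty -> append to chain.
Insert 929: h=2, bucket 2 nonempty -> append to chain.
Insert 27: h=0, bucket 0 nonempty -> append to chain.
Insert 174: h=2, bucket 2 nonempty -> append to chain.
Insert 454: h=2, bucket 2 nonempty -> append to chain.
Insert 721: h=4, bucket 4 empty -> new chain.
Insert 866: h=4, bucket 4 nonempty -> append to chain.
Insert 239: h=2, bucket 2 nonempty -> append to chain.
Final buckets:
0: 692 -> 27
1: .
2: 574 -> 819 -> 929 -> 174 -> 454 -> 239
3: .
4: 721 -> 866

6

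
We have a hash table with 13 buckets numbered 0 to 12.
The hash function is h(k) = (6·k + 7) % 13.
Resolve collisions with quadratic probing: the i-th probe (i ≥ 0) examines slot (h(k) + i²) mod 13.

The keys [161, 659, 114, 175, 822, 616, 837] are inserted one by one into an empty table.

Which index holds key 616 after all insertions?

7

161: h=11 -> slot 11
659: h=9 -> slot 9
114: h=2 -> slot 2
175: h=4 -> slot 4
822: h=12 -> slot 12
616: h=11, probe 11,12,2,7 -> slot 7
837: h=11, probe 11,12,2,7,1 -> slot 1
Table: [∅, 837, 114, ∅, 175, ∅, ∅, 616, ∅, 659, ∅, 161, 822]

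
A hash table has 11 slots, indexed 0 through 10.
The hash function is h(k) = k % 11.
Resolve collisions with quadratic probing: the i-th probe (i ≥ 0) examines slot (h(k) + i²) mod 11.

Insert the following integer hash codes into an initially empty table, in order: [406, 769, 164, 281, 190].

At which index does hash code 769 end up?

0

406: h=10 → slot 10
769: h=10, probe 10,0 → slot 0
164: h=10, probe 10,0,3 → slot 3
281: h=6 → slot 6
190: h=3, probe 3,4 → slot 4
Table: [769, _, _, 164, 190, _, 281, _, _, _, 406]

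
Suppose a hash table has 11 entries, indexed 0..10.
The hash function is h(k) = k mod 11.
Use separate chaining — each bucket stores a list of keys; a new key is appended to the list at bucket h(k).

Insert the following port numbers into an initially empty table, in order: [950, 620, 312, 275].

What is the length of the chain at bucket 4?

950 → bucket 4
620 → bucket 4 (collision)
312 → bucket 4 (collision)
275 → bucket 0
Final buckets:
0: 275
1: ∅
2: ∅
3: ∅
4: 950 -> 620 -> 312
5: ∅
6: ∅
7: ∅
8: ∅
9: ∅
10: ∅

3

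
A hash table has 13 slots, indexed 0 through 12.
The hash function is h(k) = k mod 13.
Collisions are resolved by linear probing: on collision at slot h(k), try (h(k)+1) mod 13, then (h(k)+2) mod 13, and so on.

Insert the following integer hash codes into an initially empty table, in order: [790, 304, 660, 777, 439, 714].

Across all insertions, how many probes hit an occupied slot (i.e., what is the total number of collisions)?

8

790: h=10 -> slot 10
304: h=5 -> slot 5
660: h=10, probe 10,11 -> slot 11
777: h=10, probe 10,11,12 -> slot 12
439: h=10, probe 10,11,12,0 -> slot 0
714: h=12, probe 12,0,1 -> slot 1
Table: [439, 714, _, _, _, 304, _, _, _, _, 790, 660, 777]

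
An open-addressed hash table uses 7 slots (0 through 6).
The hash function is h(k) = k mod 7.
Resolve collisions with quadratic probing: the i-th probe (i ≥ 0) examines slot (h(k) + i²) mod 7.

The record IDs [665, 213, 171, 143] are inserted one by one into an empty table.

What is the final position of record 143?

5

Insert 665: h=0, slot 0 empty → index 0.
Insert 213: h=3, slot 3 empty → index 3.
Insert 171: h=3, slot 3 occupied → index 4.
Insert 143: h=3, slots 3,4,0 occupied → index 5.
Table: [665, —, —, 213, 171, 143, —]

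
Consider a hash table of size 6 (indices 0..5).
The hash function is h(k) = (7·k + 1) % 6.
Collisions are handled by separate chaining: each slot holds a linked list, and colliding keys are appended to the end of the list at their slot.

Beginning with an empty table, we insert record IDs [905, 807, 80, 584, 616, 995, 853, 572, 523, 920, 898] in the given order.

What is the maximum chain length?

4

905 → bucket 0
807 → bucket 4
80 → bucket 3
584 → bucket 3 (collision)
616 → bucket 5
995 → bucket 0 (collision)
853 → bucket 2
572 → bucket 3 (collision)
523 → bucket 2 (collision)
920 → bucket 3 (collision)
898 → bucket 5 (collision)
Final buckets:
0: 905 -> 995
1: —
2: 853 -> 523
3: 80 -> 584 -> 572 -> 920
4: 807
5: 616 -> 898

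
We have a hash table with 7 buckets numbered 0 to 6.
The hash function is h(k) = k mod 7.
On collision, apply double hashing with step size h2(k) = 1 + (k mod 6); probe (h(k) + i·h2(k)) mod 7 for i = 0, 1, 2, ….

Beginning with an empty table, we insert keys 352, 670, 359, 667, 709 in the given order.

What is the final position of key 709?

Insert 352: h=2, slot 2 empty => index 2.
Insert 670: h=5, slot 5 empty => index 5.
Insert 359: h=2, h2=6, slot 2 occupied => index 1.
Insert 667: h=2, h2=2, slot 2 occupied => index 4.
Insert 709: h=2, h2=2, slots 2,4 occupied => index 6.
Table: [-, 359, 352, -, 667, 670, 709]

6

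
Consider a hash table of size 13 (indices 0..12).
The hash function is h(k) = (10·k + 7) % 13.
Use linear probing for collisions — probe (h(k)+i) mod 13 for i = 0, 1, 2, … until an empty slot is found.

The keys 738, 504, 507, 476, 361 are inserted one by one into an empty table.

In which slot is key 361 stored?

5

738: h=3 -> slot 3
504: h=3, probe 3,4 -> slot 4
507: h=7 -> slot 7
476: h=9 -> slot 9
361: h=3, probe 3,4,5 -> slot 5
Table: [., ., ., 738, 504, 361, ., 507, ., 476, ., ., .]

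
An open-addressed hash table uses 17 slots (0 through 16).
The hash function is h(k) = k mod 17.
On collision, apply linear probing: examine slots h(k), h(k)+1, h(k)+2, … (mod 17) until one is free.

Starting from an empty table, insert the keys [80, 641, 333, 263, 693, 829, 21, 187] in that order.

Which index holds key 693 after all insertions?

80 hashes to 12; slot 12 is free => place at 12.
641 hashes to 12; 12 taken => place at 13.
333 hashes to 10; slot 10 is free => place at 10.
263 hashes to 8; slot 8 is free => place at 8.
693 hashes to 13; 13 taken => place at 14.
829 hashes to 13; 13,14 taken => place at 15.
21 hashes to 4; slot 4 is free => place at 4.
187 hashes to 0; slot 0 is free => place at 0.
Table: [187, _, _, _, 21, _, _, _, 263, _, 333, _, 80, 641, 693, 829, _]

14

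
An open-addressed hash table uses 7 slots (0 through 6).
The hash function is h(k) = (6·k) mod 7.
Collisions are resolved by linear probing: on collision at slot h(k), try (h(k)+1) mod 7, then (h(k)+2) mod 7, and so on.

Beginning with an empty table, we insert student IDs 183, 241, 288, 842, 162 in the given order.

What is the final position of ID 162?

Insert 183: h=6, slot 6 empty → index 6.
Insert 241: h=4, slot 4 empty → index 4.
Insert 288: h=6, slot 6 occupied → index 0.
Insert 842: h=5, slot 5 empty → index 5.
Insert 162: h=6, slots 6,0 occupied → index 1.
Table: [288, 162, —, —, 241, 842, 183]

1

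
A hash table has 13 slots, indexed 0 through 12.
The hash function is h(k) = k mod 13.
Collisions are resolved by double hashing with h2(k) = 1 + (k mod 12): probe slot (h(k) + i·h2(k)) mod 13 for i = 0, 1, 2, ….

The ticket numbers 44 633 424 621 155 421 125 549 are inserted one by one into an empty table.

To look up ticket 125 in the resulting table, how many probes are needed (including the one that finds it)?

2

44 hashes to 5; slot 5 is free → place at 5.
633 hashes to 9; slot 9 is free → place at 9.
424 hashes to 8; slot 8 is free → place at 8.
621 hashes to 10; slot 10 is free → place at 10.
155 hashes to 12; slot 12 is free → place at 12.
421 hashes to 5, h2=2; 5 taken → place at 7.
125 hashes to 8, h2=6; 8 taken → place at 1.
549 hashes to 3; slot 3 is free → place at 3.
Table: [∅, 125, ∅, 549, ∅, 44, ∅, 421, 424, 633, 621, ∅, 155]
Lookup 125: h=8, h2=6, probe 8,1 → found at 1.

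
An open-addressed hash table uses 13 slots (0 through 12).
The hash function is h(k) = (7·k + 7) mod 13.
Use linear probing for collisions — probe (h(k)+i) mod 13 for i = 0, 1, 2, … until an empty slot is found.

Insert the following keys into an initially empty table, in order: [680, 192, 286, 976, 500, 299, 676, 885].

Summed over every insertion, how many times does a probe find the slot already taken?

6

680 hashes to 9; slot 9 is free -> place at 9.
192 hashes to 12; slot 12 is free -> place at 12.
286 hashes to 7; slot 7 is free -> place at 7.
976 hashes to 1; slot 1 is free -> place at 1.
500 hashes to 10; slot 10 is free -> place at 10.
299 hashes to 7; 7 taken -> place at 8.
676 hashes to 7; 7,8,9,10 taken -> place at 11.
885 hashes to 1; 1 taken -> place at 2.
Table: [∅, 976, 885, ∅, ∅, ∅, ∅, 286, 299, 680, 500, 676, 192]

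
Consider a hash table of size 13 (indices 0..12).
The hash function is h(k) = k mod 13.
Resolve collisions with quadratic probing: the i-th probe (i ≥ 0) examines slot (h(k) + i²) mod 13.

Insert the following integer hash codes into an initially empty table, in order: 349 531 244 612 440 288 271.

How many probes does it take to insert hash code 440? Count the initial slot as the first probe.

3

Insert 349: h=11, slot 11 empty => index 11.
Insert 531: h=11, slot 11 occupied => index 12.
Insert 244: h=10, slot 10 empty => index 10.
Insert 612: h=1, slot 1 empty => index 1.
Insert 440: h=11, slots 11,12 occupied => index 2.
Insert 288: h=2, slot 2 occupied => index 3.
Insert 271: h=11, slots 11,12,2 occupied => index 7.
Table: [∅, 612, 440, 288, ∅, ∅, ∅, 271, ∅, ∅, 244, 349, 531]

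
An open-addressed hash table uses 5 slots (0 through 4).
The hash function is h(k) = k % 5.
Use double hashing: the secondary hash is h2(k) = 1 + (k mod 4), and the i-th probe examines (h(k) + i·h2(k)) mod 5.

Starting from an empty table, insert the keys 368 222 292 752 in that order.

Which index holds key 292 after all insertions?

368: h=3 -> slot 3
222: h=2 -> slot 2
292: h=2, h2=1, probe 2,3,4 -> slot 4
752: h=2, h2=1, probe 2,3,4,0 -> slot 0
Table: [752, ∅, 222, 368, 292]

4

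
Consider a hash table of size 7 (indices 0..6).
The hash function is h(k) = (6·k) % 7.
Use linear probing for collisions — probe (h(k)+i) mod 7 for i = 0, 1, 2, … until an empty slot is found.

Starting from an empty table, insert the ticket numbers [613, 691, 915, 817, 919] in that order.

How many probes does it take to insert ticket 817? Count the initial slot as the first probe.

613 hashes to 3; slot 3 is free -> place at 3.
691 hashes to 2; slot 2 is free -> place at 2.
915 hashes to 2; 2,3 taken -> place at 4.
817 hashes to 2; 2,3,4 taken -> place at 5.
919 hashes to 5; 5 taken -> place at 6.
Table: [_, _, 691, 613, 915, 817, 919]

4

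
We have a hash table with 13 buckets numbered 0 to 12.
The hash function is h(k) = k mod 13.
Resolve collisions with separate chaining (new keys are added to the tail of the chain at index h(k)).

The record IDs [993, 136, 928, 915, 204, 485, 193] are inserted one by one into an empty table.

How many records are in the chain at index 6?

1

993 → bucket 5
136 → bucket 6
928 → bucket 5 (collision)
915 → bucket 5 (collision)
204 → bucket 9
485 → bucket 4
193 → bucket 11
Final buckets:
0: —
1: —
2: —
3: —
4: 485
5: 993 -> 928 -> 915
6: 136
7: —
8: —
9: 204
10: —
11: 193
12: —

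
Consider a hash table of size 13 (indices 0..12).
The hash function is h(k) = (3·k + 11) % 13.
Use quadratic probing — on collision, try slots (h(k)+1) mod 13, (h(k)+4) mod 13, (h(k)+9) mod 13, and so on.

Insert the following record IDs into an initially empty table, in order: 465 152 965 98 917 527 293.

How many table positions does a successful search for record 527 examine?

5

465 hashes to 2; slot 2 is free → place at 2.
152 hashes to 12; slot 12 is free → place at 12.
965 hashes to 7; slot 7 is free → place at 7.
98 hashes to 6; slot 6 is free → place at 6.
917 hashes to 6; 6,7 taken → place at 10.
527 hashes to 6; 6,7,10,2 taken → place at 9.
293 hashes to 6; 6,7,10,2,9 taken → place at 5.
Table: [_, _, 465, _, _, 293, 98, 965, _, 527, 917, _, 152]
Lookup 527: h=6, probe 6,7,10,2,9 → found at 9.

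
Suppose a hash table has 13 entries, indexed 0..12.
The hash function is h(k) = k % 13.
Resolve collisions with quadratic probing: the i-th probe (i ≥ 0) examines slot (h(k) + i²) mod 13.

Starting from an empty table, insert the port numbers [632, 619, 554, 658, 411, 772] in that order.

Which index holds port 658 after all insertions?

Insert 632: h=8, slot 8 empty => index 8.
Insert 619: h=8, slot 8 occupied => index 9.
Insert 554: h=8, slots 8,9 occupied => index 12.
Insert 658: h=8, slots 8,9,12 occupied => index 4.
Insert 411: h=8, slots 8,9,12,4 occupied => index 11.
Insert 772: h=5, slot 5 empty => index 5.
Table: [., ., ., ., 658, 772, ., ., 632, 619, ., 411, 554]

4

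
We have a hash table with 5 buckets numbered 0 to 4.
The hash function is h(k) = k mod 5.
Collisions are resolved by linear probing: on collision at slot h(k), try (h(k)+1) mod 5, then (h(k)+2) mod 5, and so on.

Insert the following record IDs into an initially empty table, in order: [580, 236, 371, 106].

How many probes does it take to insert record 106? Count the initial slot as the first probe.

Insert 580: h=0, slot 0 empty => index 0.
Insert 236: h=1, slot 1 empty => index 1.
Insert 371: h=1, slot 1 occupied => index 2.
Insert 106: h=1, slots 1,2 occupied => index 3.
Table: [580, 236, 371, 106, ∅]

3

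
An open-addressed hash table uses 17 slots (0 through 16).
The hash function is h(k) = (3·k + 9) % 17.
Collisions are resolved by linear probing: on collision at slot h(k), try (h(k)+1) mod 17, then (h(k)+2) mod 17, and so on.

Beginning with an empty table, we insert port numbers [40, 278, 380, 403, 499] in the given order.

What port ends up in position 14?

40: h=10 → slot 10
278: h=10, probe 10,11 → slot 11
380: h=10, probe 10,11,12 → slot 12
403: h=11, probe 11,12,13 → slot 13
499: h=10, probe 10,11,12,13,14 → slot 14
Table: [-, -, -, -, -, -, -, -, -, -, 40, 278, 380, 403, 499, -, -]

499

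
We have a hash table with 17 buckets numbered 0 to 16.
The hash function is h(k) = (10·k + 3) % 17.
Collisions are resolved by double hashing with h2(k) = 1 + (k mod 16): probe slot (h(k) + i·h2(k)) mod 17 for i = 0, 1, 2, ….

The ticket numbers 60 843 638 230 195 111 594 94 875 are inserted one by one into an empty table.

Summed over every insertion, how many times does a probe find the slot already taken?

8

60 hashes to 8; slot 8 is free => place at 8.
843 hashes to 1; slot 1 is free => place at 1.
638 hashes to 8, h2=15; 8 taken => place at 6.
230 hashes to 8, h2=7; 8 taken => place at 15.
195 hashes to 15, h2=4; 15 taken => place at 2.
111 hashes to 8, h2=16; 8 taken => place at 7.
594 hashes to 10; slot 10 is free => place at 10.
94 hashes to 8, h2=15; 8,6 taken => place at 4.
875 hashes to 15, h2=12; 15,10 taken => place at 5.
Table: [∅, 843, 195, ∅, 94, 875, 638, 111, 60, ∅, 594, ∅, ∅, ∅, ∅, 230, ∅]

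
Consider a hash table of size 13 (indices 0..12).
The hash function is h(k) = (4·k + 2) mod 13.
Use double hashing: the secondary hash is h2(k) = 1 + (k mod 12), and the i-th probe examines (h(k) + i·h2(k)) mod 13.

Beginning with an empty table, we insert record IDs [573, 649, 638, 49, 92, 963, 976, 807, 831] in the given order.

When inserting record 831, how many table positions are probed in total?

573 hashes to 6; slot 6 is free → place at 6.
649 hashes to 11; slot 11 is free → place at 11.
638 hashes to 6, h2=3; 6 taken → place at 9.
49 hashes to 3; slot 3 is free → place at 3.
92 hashes to 6, h2=9; 6 taken → place at 2.
963 hashes to 6, h2=4; 6 taken → place at 10.
976 hashes to 6, h2=5; 6,11,3 taken → place at 8.
807 hashes to 6, h2=4; 6,10 taken → place at 1.
831 hashes to 11, h2=4; 11,2,6,10,1 taken → place at 5.
Table: [∅, 807, 92, 49, ∅, 831, 573, ∅, 976, 638, 963, 649, ∅]

6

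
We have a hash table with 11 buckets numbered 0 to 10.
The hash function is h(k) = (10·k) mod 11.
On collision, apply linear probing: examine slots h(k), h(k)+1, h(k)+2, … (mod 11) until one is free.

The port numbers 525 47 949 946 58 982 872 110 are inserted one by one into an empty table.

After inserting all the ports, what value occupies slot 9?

949

Insert 525: h=3, slot 3 empty → index 3.
Insert 47: h=8, slot 8 empty → index 8.
Insert 949: h=8, slot 8 occupied → index 9.
Insert 946: h=0, slot 0 empty → index 0.
Insert 58: h=8, slots 8,9 occupied → index 10.
Insert 982: h=8, slots 8,9,10,0 occupied → index 1.
Insert 872: h=8, slots 8,9,10,0,1 occupied → index 2.
Insert 110: h=0, slots 0,1,2,3 occupied → index 4.
Table: [946, 982, 872, 525, 110, —, —, —, 47, 949, 58]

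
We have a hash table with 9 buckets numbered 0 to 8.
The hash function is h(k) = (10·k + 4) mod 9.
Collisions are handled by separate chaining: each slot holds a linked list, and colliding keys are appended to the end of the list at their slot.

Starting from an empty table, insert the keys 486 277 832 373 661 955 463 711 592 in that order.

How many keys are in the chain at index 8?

4

486 → bucket 4
277 → bucket 2
832 → bucket 8
373 → bucket 8 (collision)
661 → bucket 8 (collision)
955 → bucket 5
463 → bucket 8 (collision)
711 → bucket 4 (collision)
592 → bucket 2 (collision)
Final buckets:
0: -
1: -
2: 277 -> 592
3: -
4: 486 -> 711
5: 955
6: -
7: -
8: 832 -> 373 -> 661 -> 463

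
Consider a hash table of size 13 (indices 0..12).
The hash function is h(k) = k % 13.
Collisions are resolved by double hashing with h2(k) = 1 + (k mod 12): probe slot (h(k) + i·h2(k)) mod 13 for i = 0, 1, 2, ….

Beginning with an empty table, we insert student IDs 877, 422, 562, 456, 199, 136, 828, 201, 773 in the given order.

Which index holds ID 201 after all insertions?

0

877: h=6 → slot 6
422: h=6, h2=3, probe 6,9 → slot 9
562: h=3 → slot 3
456: h=1 → slot 1
199: h=4 → slot 4
136: h=6, h2=5, probe 6,11 → slot 11
828: h=9, h2=1, probe 9,10 → slot 10
201: h=6, h2=10, probe 6,3,0 → slot 0
773: h=6, h2=6, probe 6,12 → slot 12
Table: [201, 456, ., 562, 199, ., 877, ., ., 422, 828, 136, 773]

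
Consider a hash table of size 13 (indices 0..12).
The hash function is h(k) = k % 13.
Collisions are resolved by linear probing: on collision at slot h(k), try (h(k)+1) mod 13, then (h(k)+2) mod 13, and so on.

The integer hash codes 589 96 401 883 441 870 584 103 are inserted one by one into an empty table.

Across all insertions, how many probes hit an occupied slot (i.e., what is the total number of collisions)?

10

Insert 589: h=4, slot 4 empty -> index 4.
Insert 96: h=5, slot 5 empty -> index 5.
Insert 401: h=11, slot 11 empty -> index 11.
Insert 883: h=12, slot 12 empty -> index 12.
Insert 441: h=12, slot 12 occupied -> index 0.
Insert 870: h=12, slots 12,0 occupied -> index 1.
Insert 584: h=12, slots 12,0,1 occupied -> index 2.
Insert 103: h=12, slots 12,0,1,2 occupied -> index 3.
Table: [441, 870, 584, 103, 589, 96, ∅, ∅, ∅, ∅, ∅, 401, 883]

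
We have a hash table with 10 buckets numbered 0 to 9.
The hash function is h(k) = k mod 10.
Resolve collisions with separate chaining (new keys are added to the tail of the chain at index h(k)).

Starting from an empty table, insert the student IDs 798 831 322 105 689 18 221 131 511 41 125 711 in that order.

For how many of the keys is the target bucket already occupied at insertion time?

Insert 798: h=8, bucket 8 empty → new chain.
Insert 831: h=1, bucket 1 empty → new chain.
Insert 322: h=2, bucket 2 empty → new chain.
Insert 105: h=5, bucket 5 empty → new chain.
Insert 689: h=9, bucket 9 empty → new chain.
Insert 18: h=8, bucket 8 nonempty → append to chain.
Insert 221: h=1, bucket 1 nonempty → append to chain.
Insert 131: h=1, bucket 1 nonempty → append to chain.
Insert 511: h=1, bucket 1 nonempty → append to chain.
Insert 41: h=1, bucket 1 nonempty → append to chain.
Insert 125: h=5, bucket 5 nonempty → append to chain.
Insert 711: h=1, bucket 1 nonempty → append to chain.
Final buckets:
0: -
1: 831 -> 221 -> 131 -> 511 -> 41 -> 711
2: 322
3: -
4: -
5: 105 -> 125
6: -
7: -
8: 798 -> 18
9: 689

7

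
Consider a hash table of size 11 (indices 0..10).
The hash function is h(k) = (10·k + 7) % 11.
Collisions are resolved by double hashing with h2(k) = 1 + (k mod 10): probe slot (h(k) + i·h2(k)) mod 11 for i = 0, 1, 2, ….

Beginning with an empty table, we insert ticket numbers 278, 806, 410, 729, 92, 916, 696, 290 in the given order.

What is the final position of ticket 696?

278: h=4 => slot 4
806: h=4, h2=7, probe 4,0 => slot 0
410: h=4, h2=1, probe 4,5 => slot 5
729: h=4, h2=10, probe 4,3 => slot 3
92: h=3, h2=3, probe 3,6 => slot 6
916: h=4, h2=7, probe 4,0,7 => slot 7
696: h=4, h2=7, probe 4,0,7,3,10 => slot 10
290: h=3, h2=1, probe 3,4,5,6,7,8 => slot 8
Table: [806, ∅, ∅, 729, 278, 410, 92, 916, 290, ∅, 696]

10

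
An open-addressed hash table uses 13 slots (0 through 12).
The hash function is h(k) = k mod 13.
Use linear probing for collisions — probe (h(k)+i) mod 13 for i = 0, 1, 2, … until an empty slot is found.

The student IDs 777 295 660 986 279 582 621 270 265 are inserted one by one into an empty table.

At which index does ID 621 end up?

1

Insert 777: h=10, slot 10 empty => index 10.
Insert 295: h=9, slot 9 empty => index 9.
Insert 660: h=10, slot 10 occupied => index 11.
Insert 986: h=11, slot 11 occupied => index 12.
Insert 279: h=6, slot 6 empty => index 6.
Insert 582: h=10, slots 10,11,12 occupied => index 0.
Insert 621: h=10, slots 10,11,12,0 occupied => index 1.
Insert 270: h=10, slots 10,11,12,0,1 occupied => index 2.
Insert 265: h=5, slot 5 empty => index 5.
Table: [582, 621, 270, ∅, ∅, 265, 279, ∅, ∅, 295, 777, 660, 986]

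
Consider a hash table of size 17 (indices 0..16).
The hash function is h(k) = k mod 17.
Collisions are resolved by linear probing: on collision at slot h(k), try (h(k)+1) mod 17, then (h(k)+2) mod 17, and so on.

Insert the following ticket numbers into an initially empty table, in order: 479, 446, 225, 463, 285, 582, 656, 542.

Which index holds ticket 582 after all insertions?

479 hashes to 3; slot 3 is free → place at 3.
446 hashes to 4; slot 4 is free → place at 4.
225 hashes to 4; 4 taken → place at 5.
463 hashes to 4; 4,5 taken → place at 6.
285 hashes to 13; slot 13 is free → place at 13.
582 hashes to 4; 4,5,6 taken → place at 7.
656 hashes to 10; slot 10 is free → place at 10.
542 hashes to 15; slot 15 is free → place at 15.
Table: [_, _, _, 479, 446, 225, 463, 582, _, _, 656, _, _, 285, _, 542, _]

7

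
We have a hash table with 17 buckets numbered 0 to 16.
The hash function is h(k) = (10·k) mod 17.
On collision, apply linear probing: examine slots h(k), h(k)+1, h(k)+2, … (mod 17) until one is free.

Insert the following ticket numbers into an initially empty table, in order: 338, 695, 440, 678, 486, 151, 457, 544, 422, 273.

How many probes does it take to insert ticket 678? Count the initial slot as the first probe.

Insert 338: h=14, slot 14 empty → index 14.
Insert 695: h=14, slot 14 occupied → index 15.
Insert 440: h=14, slots 14,15 occupied → index 16.
Insert 678: h=14, slots 14,15,16 occupied → index 0.
Insert 486: h=15, slots 15,16,0 occupied → index 1.
Insert 151: h=14, slots 14,15,16,0,1 occupied → index 2.
Insert 457: h=14, slots 14,15,16,0,1,2 occupied → index 3.
Insert 544: h=0, slots 0,1,2,3 occupied → index 4.
Insert 422: h=4, slot 4 occupied → index 5.
Insert 273: h=10, slot 10 empty → index 10.
Table: [678, 486, 151, 457, 544, 422, ∅, ∅, ∅, ∅, 273, ∅, ∅, ∅, 338, 695, 440]

4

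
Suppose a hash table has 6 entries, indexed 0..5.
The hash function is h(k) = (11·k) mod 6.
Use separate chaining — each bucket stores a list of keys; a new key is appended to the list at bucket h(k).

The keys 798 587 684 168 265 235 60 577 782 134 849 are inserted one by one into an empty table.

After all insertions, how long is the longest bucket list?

Insert 798: h=0, bucket 0 empty -> new chain.
Insert 587: h=1, bucket 1 empty -> new chain.
Insert 684: h=0, bucket 0 nonempty -> append to chain.
Insert 168: h=0, bucket 0 nonempty -> append to chain.
Insert 265: h=5, bucket 5 empty -> new chain.
Insert 235: h=5, bucket 5 nonempty -> append to chain.
Insert 60: h=0, bucket 0 nonempty -> append to chain.
Insert 577: h=5, bucket 5 nonempty -> append to chain.
Insert 782: h=4, bucket 4 empty -> new chain.
Insert 134: h=4, bucket 4 nonempty -> append to chain.
Insert 849: h=3, bucket 3 empty -> new chain.
Final buckets:
0: 798 -> 684 -> 168 -> 60
1: 587
2: _
3: 849
4: 782 -> 134
5: 265 -> 235 -> 577

4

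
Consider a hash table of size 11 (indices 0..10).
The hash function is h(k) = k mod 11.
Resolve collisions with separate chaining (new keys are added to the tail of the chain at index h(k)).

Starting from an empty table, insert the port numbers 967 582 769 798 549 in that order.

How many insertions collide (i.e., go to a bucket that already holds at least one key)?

967 -> bucket 10
582 -> bucket 10 (collision)
769 -> bucket 10 (collision)
798 -> bucket 6
549 -> bucket 10 (collision)
Final buckets:
0: _
1: _
2: _
3: _
4: _
5: _
6: 798
7: _
8: _
9: _
10: 967 -> 582 -> 769 -> 549

3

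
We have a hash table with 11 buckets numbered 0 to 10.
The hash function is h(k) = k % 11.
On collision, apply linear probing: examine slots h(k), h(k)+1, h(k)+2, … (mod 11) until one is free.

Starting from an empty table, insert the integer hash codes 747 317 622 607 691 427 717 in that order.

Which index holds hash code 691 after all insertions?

747: h=10 => slot 10
317: h=9 => slot 9
622: h=6 => slot 6
607: h=2 => slot 2
691: h=9, probe 9,10,0 => slot 0
427: h=9, probe 9,10,0,1 => slot 1
717: h=2, probe 2,3 => slot 3
Table: [691, 427, 607, 717, -, -, 622, -, -, 317, 747]

0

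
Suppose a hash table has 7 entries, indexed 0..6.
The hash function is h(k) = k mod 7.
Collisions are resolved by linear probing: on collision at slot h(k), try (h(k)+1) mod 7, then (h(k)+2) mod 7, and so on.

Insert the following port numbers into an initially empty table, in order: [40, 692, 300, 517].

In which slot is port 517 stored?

40: h=5 → slot 5
692: h=6 → slot 6
300: h=6, probe 6,0 → slot 0
517: h=6, probe 6,0,1 → slot 1
Table: [300, 517, ∅, ∅, ∅, 40, 692]

1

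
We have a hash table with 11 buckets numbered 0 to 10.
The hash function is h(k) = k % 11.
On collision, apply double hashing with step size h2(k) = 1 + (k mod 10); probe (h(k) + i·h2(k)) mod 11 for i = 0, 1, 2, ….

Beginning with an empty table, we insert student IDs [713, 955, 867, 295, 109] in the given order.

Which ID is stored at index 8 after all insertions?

109

Insert 713: h=9, slot 9 empty -> index 9.
Insert 955: h=9, h2=6, slot 9 occupied -> index 4.
Insert 867: h=9, h2=8, slot 9 occupied -> index 6.
Insert 295: h=9, h2=6, slots 9,4 occupied -> index 10.
Insert 109: h=10, h2=10, slots 10,9 occupied -> index 8.
Table: [_, _, _, _, 955, _, 867, _, 109, 713, 295]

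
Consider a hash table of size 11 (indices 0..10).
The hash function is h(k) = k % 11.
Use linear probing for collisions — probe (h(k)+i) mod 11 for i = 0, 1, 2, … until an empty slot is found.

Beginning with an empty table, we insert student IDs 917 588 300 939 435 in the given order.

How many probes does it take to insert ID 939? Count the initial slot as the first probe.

3

917: h=4 -> slot 4
588: h=5 -> slot 5
300: h=3 -> slot 3
939: h=4, probe 4,5,6 -> slot 6
435: h=6, probe 6,7 -> slot 7
Table: [-, -, -, 300, 917, 588, 939, 435, -, -, -]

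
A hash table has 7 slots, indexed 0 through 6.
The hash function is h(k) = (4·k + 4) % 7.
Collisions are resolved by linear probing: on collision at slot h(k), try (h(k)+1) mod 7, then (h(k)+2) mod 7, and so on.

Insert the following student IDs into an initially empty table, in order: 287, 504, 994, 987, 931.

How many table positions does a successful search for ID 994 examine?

287 hashes to 4; slot 4 is free → place at 4.
504 hashes to 4; 4 taken → place at 5.
994 hashes to 4; 4,5 taken → place at 6.
987 hashes to 4; 4,5,6 taken → place at 0.
931 hashes to 4; 4,5,6,0 taken → place at 1.
Table: [987, 931, ∅, ∅, 287, 504, 994]
Lookup 994: h=4, probe 4,5,6 → found at 6.

3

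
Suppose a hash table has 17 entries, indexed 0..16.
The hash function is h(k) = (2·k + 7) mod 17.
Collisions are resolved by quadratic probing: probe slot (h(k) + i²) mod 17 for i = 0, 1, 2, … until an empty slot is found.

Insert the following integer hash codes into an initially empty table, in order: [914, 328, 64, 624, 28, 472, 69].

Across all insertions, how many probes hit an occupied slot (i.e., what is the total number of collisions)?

5

914: h=16 => slot 16
328: h=0 => slot 0
64: h=16, probe 16,0,3 => slot 3
624: h=14 => slot 14
28: h=12 => slot 12
472: h=16, probe 16,0,3,8 => slot 8
69: h=9 => slot 9
Table: [328, -, -, 64, -, -, -, -, 472, 69, -, -, 28, -, 624, -, 914]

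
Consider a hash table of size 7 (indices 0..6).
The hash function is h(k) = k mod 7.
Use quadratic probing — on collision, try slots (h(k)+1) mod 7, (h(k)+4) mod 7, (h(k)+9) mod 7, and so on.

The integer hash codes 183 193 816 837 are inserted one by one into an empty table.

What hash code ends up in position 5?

816

183: h=1 -> slot 1
193: h=4 -> slot 4
816: h=4, probe 4,5 -> slot 5
837: h=4, probe 4,5,1,6 -> slot 6
Table: [., 183, ., ., 193, 816, 837]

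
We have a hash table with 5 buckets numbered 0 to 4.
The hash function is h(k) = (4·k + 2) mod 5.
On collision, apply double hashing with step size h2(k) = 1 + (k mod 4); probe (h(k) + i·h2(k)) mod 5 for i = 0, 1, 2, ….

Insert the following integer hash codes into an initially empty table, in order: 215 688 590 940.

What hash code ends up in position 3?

215 hashes to 2; slot 2 is free → place at 2.
688 hashes to 4; slot 4 is free → place at 4.
590 hashes to 2, h2=3; 2 taken → place at 0.
940 hashes to 2, h2=1; 2 taken → place at 3.
Table: [590, _, 215, 940, 688]

940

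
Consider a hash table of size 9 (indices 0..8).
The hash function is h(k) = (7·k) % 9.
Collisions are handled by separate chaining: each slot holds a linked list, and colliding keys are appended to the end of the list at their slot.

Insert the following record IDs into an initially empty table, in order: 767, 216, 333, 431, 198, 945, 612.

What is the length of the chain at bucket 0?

Insert 767: h=5, bucket 5 empty -> new chain.
Insert 216: h=0, bucket 0 empty -> new chain.
Insert 333: h=0, bucket 0 nonempty -> append to chain.
Insert 431: h=2, bucket 2 empty -> new chain.
Insert 198: h=0, bucket 0 nonempty -> append to chain.
Insert 945: h=0, bucket 0 nonempty -> append to chain.
Insert 612: h=0, bucket 0 nonempty -> append to chain.
Final buckets:
0: 216 -> 333 -> 198 -> 945 -> 612
1: ∅
2: 431
3: ∅
4: ∅
5: 767
6: ∅
7: ∅
8: ∅

5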